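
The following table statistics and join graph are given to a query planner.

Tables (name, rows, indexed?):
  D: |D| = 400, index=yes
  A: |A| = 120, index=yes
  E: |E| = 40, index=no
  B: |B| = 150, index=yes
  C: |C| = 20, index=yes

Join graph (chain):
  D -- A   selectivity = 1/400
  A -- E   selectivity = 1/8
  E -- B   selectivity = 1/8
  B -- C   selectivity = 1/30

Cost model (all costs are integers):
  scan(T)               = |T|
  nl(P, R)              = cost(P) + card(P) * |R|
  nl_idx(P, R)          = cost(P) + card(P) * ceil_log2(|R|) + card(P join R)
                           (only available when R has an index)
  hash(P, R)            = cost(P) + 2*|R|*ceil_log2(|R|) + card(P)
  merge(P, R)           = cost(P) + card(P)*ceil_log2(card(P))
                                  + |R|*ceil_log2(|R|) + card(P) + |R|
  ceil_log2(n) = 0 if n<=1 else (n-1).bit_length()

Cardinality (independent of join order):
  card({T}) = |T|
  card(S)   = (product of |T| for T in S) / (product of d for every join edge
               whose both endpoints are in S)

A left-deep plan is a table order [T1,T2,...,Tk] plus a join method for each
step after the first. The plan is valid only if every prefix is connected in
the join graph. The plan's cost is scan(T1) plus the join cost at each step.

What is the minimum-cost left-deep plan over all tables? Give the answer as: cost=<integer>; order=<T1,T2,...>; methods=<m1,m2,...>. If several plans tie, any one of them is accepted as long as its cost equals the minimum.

cost=16370; order=A,D,E,B,C; methods=nl_idx,hash,hash,hash

Selinger DP (subsets sized 1..n):
  {D}: scan cost=400, card=400
  {A}: scan cost=120, card=120
  {E}: scan cost=40, card=40
  {B}: scan cost=150, card=150
  {C}: scan cost=20, card=20
  {AD}: card=120; try (D,nl_idx)→1320, (A,hash)→2480, (A,nl_idx)→3320, (D,merge)→5080, (A,merge)→5360, (D,hash)→7440 …(+2); best=1320 via (D,nl_idx)
  {AE}: card=600; try (E,hash)→720, (A,nl_idx)→920, (A,merge)→1280, (E,merge)→1360, (A,hash)→1760, (A,nl)→4840 …(+1); best=720 via (E,hash)
  {BE}: card=750; try (E,hash)→780, (B,nl_idx)→1110, (B,merge)→1670, (E,merge)→1780, (B,hash)→2480, (B,nl)→6040 …(+1); best=780 via (E,hash)
  {BC}: card=100; try (B,nl_idx)→280, (C,hash)→500, (C,nl_idx)→1000, (B,merge)→1490, (C,merge)→1620, (B,hash)→2440 …(+2); best=280 via (B,nl_idx)
  {ADE}: card=600; try (E,hash)→1920, (E,merge)→2560, (E,nl)→6120, (D,nl_idx)→6720, (D,hash)→8520, (D,merge)→11320 …(+1); best=1920 via (E,hash)
  {ABE}: card=11250; try (A,hash)→3210, (B,hash)→3720, (B,merge)→8670, (A,merge)→9990, (B,nl_idx)→16770, (A,nl_idx)→17280 …(+2); best=3210 via (A,hash)
  {BCE}: card=500; try (E,hash)→860, (E,merge)→1360, (C,hash)→1730, (E,nl)→4280, (C,nl_idx)→5030, (C,merge)→9150 …(+1); best=860 via (E,hash)
  {ABDE}: card=11250; try (B,hash)→4920, (B,merge)→9870, (B,nl_idx)→17970, (D,hash)→21660, (B,nl)→91920, (D,nl_idx)→115710 …(+2); best=4920 via (B,hash)
  {ABCE}: card=7500; try (A,hash)→3040, (A,merge)→6820, (A,nl_idx)→11860, (C,hash)→14660, (A,nl)→60860, (C,nl_idx)→66960 …(+2); best=3040 via (A,hash)
  {ABCDE}: card=7500; try (C,hash)→16370, (D,hash)→17740, (C,nl_idx)→68670, (D,nl_idx)→78040, (D,merge)→112040, (C,merge)→173790 …(+2); best=16370 via (C,hash)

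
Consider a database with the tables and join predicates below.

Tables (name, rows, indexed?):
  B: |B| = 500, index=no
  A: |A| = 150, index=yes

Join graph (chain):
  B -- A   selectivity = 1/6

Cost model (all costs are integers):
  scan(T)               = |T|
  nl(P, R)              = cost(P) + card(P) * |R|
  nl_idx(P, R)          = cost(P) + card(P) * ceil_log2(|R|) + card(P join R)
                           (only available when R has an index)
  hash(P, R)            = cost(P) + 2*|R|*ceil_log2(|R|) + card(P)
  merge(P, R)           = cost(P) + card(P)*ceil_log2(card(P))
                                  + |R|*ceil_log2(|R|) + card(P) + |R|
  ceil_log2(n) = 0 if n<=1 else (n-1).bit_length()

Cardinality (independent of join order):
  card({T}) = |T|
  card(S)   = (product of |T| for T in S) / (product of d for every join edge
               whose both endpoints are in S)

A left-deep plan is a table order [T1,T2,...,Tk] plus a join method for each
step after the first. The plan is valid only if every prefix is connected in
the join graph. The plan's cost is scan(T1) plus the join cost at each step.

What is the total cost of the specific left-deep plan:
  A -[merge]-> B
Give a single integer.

6500

step 1: scan A: cost=150, card=150
step 2: join B via merge
    card(P join B) = 150*500/(6) = 12500
    cost = 150 + 150*8 + 500*9 + 150 + 500 = 6500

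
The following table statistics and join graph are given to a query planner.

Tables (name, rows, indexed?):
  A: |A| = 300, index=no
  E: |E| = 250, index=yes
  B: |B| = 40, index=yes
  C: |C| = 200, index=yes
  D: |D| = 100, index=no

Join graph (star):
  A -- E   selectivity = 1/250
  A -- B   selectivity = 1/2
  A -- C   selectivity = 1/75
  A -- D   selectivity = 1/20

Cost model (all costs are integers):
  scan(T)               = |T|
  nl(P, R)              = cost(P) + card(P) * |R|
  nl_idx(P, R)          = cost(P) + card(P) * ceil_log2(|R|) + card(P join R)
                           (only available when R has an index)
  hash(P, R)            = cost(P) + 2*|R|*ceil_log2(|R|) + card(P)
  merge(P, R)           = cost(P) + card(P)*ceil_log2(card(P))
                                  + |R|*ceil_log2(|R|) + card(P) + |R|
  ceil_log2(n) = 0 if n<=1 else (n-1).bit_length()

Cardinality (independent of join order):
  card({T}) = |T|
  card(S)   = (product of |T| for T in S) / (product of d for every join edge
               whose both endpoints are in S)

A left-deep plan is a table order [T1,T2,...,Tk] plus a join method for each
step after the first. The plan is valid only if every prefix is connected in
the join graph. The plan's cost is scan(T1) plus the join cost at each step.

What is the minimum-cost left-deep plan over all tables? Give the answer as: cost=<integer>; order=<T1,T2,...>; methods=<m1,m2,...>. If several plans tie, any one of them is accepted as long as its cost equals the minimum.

cost=12880; order=A,E,C,D,B; methods=nl_idx,nl_idx,hash,hash

Selinger DP (subsets sized 1..n):
  {A}: scan cost=300, card=300
  {E}: scan cost=250, card=250
  {B}: scan cost=40, card=40
  {C}: scan cost=200, card=200
  {D}: scan cost=100, card=100
  {AE}: card=300; try (E,nl_idx)→3000, (E,hash)→4600, (A,merge)→5500, (E,merge)→5550, (A,hash)→5900, (A,nl)→75250 …(+1); best=3000 via (E,nl_idx)
  {AB}: card=6000; try (B,hash)→1080, (A,merge)→3320, (B,merge)→3580, (A,hash)→5480, (B,nl_idx)→8100, (A,nl)→12040 …(+1); best=1080 via (B,hash)
  {AC}: card=800; try (C,nl_idx)→3500, (C,hash)→3800, (A,merge)→5000, (C,merge)→5100, (A,hash)→5800, (A,nl)→60200 …(+1); best=3500 via (C,nl_idx)
  {AD}: card=1500; try (D,hash)→2000, (A,merge)→3900, (D,merge)→4100, (A,hash)→5600, (A,nl)→30100, (D,nl)→30300; best=2000 via (D,hash)
  {ABE}: card=6000; try (B,hash)→3780, (B,merge)→6280, (B,nl_idx)→10800, (E,hash)→11080, (B,nl)→15000, (E,nl_idx)→55080 …(+2); best=3780 via (B,hash)
  {ACE}: card=800; try (C,nl_idx)→6200, (C,hash)→6500, (C,merge)→7800, (E,hash)→8300, (E,nl_idx)→10700, (E,merge)→14550 …(+2); best=6200 via (C,nl_idx)
  {ADE}: card=1500; try (D,hash)→4700, (D,merge)→6800, (E,hash)→7500, (E,nl_idx)→15500, (E,merge)→22250, (D,nl)→33000 …(+1); best=4700 via (D,hash)
  {ABC}: card=16000; try (B,hash)→4780, (C,hash)→10280, (B,merge)→12580, (B,nl_idx)→24300, (B,nl)→35500, (C,nl_idx)→65080 …(+2); best=4780 via (B,hash)
  {ABD}: card=30000; try (B,hash)→3980, (D,hash)→8480, (B,merge)→20280, (B,nl_idx)→41000, (B,nl)→62000, (D,merge)→85880 …(+1); best=3980 via (B,hash)
  {ACD}: card=4000; try (D,hash)→5700, (C,hash)→6700, (D,merge)→13100, (C,nl_idx)→18000, (C,merge)→21800, (D,nl)→83500 …(+1); best=5700 via (D,hash)
  {ABCE}: card=16000; try (B,hash)→7480, (C,hash)→12980, (B,merge)→15280, (E,hash)→24780, (B,nl_idx)→27000, (B,nl)→38200 …(+6); best=7480 via (B,hash)
  {ABDE}: card=30000; try (B,hash)→6680, (D,hash)→11180, (B,merge)→22980, (E,hash)→37980, (B,nl_idx)→43700, (B,nl)→64700 …(+5); best=6680 via (B,hash)
  {ACDE}: card=4000; try (D,hash)→8400, (C,hash)→9400, (E,hash)→13700, (D,merge)→15800, (C,nl_idx)→20700, (C,merge)→24500 …(+5); best=8400 via (D,hash)
  {ABCD}: card=80000; try (B,hash)→10180, (D,hash)→22180, (C,hash)→37180, (B,merge)→57980, (B,nl_idx)→109700, (B,nl)→165700 …(+5); best=10180 via (B,hash)
  {ABCDE}: card=80000; try (B,hash)→12880, (D,hash)→24880, (C,hash)→39880, (B,merge)→60680, (E,hash)→94180, (B,nl_idx)→112400 …(+9); best=12880 via (B,hash)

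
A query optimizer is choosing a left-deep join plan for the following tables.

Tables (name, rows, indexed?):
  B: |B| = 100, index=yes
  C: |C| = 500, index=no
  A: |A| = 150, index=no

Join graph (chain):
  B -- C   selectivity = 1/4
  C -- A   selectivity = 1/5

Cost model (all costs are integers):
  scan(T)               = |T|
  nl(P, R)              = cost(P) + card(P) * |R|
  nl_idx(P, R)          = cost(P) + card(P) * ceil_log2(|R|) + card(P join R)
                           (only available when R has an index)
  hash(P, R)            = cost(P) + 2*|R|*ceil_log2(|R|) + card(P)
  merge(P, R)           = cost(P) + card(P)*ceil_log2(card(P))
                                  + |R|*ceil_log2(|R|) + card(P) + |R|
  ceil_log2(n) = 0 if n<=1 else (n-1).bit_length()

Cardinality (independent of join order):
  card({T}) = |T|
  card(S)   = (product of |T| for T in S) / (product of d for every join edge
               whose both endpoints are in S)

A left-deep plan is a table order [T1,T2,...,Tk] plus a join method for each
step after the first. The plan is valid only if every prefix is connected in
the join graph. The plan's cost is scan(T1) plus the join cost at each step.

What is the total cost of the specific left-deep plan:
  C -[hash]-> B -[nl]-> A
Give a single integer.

1877400

step 1: scan C: cost=500, card=500
step 2: join B via hash
    card(P join B) = 500*100/(4) = 12500
    cost = 500 + 2*100*7 + 500 = 2400
step 3: join A via nl
    card(P join A) = 12500*150/(5) = 375000
    cost = 2400 + 12500*150 = 1877400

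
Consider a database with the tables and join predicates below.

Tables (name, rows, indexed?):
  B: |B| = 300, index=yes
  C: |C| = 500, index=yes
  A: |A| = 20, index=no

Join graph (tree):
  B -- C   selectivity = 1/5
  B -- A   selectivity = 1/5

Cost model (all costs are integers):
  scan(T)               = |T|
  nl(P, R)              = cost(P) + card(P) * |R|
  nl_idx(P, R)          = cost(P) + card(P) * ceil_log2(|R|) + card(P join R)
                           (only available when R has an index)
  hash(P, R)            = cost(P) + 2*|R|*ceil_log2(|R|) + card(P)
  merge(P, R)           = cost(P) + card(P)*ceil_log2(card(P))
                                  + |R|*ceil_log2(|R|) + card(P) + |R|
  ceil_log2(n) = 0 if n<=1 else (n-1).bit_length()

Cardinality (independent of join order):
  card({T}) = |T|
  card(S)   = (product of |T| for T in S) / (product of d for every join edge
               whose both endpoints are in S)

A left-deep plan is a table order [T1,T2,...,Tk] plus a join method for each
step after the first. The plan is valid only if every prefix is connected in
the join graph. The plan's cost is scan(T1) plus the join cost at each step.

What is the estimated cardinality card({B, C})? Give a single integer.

Tables in S: B(300), C(500)
Edges inside S: B-C(d=5)
numerator = 300 * 500 = 150000
denominator = 5 = 5
card(S) = 150000 / 5 = 30000

30000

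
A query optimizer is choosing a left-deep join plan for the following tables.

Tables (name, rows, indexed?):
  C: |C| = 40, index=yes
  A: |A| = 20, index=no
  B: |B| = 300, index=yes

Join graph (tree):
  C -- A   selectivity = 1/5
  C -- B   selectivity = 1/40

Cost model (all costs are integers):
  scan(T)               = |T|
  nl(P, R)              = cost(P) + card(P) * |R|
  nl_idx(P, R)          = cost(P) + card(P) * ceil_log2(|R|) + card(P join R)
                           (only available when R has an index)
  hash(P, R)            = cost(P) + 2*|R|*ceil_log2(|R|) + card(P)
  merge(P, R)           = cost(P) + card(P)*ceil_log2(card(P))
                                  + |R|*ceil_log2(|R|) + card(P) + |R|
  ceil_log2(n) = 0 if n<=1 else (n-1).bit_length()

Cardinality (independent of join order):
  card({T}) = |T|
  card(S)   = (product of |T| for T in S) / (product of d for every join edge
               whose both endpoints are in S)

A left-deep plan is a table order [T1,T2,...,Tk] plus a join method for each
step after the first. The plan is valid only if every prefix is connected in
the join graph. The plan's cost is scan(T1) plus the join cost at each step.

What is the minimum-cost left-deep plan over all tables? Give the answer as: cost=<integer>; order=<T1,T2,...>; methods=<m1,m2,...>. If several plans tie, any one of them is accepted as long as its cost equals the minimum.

Selinger DP (subsets sized 1..n):
  {C}: scan cost=40, card=40
  {A}: scan cost=20, card=20
  {B}: scan cost=300, card=300
  {AC}: card=160; try (A,hash)→280, (C,nl_idx)→300, (C,merge)→420, (A,merge)→440, (C,hash)→520, (C,nl)→820 …(+1); best=280 via (A,hash)
  {BC}: card=300; try (B,nl_idx)→700, (C,hash)→1080, (C,nl_idx)→2400, (B,merge)→3320, (C,merge)→3580, (B,hash)→5480 …(+2); best=700 via (B,nl_idx)
  {ABC}: card=1200; try (A,hash)→1200, (B,nl_idx)→2920, (A,merge)→3820, (B,merge)→4720, (B,hash)→5840, (A,nl)→6700 …(+1); best=1200 via (A,hash)

cost=1200; order=C,B,A; methods=nl_idx,hash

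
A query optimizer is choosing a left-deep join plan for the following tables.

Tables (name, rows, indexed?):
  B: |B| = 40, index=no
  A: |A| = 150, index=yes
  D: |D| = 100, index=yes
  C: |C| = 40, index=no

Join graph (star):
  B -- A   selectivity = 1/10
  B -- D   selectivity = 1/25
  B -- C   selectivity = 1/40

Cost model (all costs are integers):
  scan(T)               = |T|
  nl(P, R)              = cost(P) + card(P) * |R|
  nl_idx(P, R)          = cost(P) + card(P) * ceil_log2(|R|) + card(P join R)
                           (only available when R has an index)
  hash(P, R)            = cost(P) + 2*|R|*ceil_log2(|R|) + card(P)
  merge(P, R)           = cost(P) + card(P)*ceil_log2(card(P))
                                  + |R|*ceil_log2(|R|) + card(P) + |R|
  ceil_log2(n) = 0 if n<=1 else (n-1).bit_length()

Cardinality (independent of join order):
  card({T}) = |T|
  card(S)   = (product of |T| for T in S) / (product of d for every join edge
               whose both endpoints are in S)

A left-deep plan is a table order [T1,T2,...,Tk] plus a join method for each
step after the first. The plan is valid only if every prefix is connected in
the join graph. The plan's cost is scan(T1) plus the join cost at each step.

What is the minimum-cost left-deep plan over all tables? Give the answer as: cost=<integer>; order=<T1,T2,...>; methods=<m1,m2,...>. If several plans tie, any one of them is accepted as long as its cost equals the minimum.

cost=3480; order=B,C,A,D; methods=hash,nl_idx,hash

Selinger DP (subsets sized 1..n):
  {B}: scan cost=40, card=40
  {A}: scan cost=150, card=150
  {D}: scan cost=100, card=100
  {C}: scan cost=40, card=40
  {AB}: card=600; try (B,hash)→780, (A,nl_idx)→960, (A,merge)→1670, (B,merge)→1780, (A,hash)→2480, (A,nl)→6040 …(+1); best=780 via (B,hash)
  {BD}: card=160; try (D,nl_idx)→480, (B,hash)→680, (D,merge)→1120, (B,merge)→1180, (D,hash)→1480, (D,nl)→4040 …(+1); best=480 via (D,nl_idx)
  {BC}: card=40; try (C,hash)→560, (B,hash)→560, (C,merge)→600, (B,merge)→600, (C,nl)→1640, (B,nl)→1640; best=560 via (C,hash)
  {ABD}: card=2400; try (D,hash)→2780, (A,hash)→3040, (A,merge)→3270, (A,nl_idx)→4160, (D,nl_idx)→7380, (D,merge)→8180 …(+2); best=2780 via (D,hash)
  {ABC}: card=600; try (A,nl_idx)→1480, (C,hash)→1860, (A,merge)→2190, (A,hash)→3000, (A,nl)→6560, (C,merge)→7660 …(+1); best=1480 via (A,nl_idx)
  {BCD}: card=160; try (D,nl_idx)→1000, (C,hash)→1120, (D,merge)→1640, (D,hash)→2000, (C,merge)→2200, (D,nl)→4560 …(+1); best=1000 via (D,nl_idx)
  {ABCD}: card=2400; try (D,hash)→3480, (A,hash)→3560, (A,merge)→3790, (A,nl_idx)→4680, (C,hash)→5660, (D,nl_idx)→8080 …(+5); best=3480 via (D,hash)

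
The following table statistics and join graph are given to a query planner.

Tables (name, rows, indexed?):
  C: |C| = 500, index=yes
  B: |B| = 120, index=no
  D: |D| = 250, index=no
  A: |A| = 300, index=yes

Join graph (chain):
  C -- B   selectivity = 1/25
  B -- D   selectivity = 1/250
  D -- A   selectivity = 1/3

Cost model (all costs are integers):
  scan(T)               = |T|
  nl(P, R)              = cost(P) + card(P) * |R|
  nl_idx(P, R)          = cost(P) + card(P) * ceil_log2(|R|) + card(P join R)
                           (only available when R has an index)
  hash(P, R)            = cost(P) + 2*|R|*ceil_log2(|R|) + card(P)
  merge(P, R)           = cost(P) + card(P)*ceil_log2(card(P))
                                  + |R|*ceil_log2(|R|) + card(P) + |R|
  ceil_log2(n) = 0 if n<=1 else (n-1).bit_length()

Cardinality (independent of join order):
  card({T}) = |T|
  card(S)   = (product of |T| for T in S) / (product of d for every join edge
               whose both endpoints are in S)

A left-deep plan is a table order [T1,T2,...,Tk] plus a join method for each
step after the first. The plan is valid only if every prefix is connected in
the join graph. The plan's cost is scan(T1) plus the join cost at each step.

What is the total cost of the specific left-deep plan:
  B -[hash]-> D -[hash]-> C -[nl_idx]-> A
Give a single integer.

step 1: scan B: cost=120, card=120
step 2: join D via hash
    card(P join D) = 120*250/(250) = 120
    cost = 120 + 2*250*8 + 120 = 4240
step 3: join C via hash
    card(P join C) = 120*500/(25) = 2400
    cost = 4240 + 2*500*9 + 120 = 13360
step 4: join A via nl_idx
    card(P join A) = 2400*300/(3) = 240000
    cost = 13360 + 2400*9 + 240000 = 274960

274960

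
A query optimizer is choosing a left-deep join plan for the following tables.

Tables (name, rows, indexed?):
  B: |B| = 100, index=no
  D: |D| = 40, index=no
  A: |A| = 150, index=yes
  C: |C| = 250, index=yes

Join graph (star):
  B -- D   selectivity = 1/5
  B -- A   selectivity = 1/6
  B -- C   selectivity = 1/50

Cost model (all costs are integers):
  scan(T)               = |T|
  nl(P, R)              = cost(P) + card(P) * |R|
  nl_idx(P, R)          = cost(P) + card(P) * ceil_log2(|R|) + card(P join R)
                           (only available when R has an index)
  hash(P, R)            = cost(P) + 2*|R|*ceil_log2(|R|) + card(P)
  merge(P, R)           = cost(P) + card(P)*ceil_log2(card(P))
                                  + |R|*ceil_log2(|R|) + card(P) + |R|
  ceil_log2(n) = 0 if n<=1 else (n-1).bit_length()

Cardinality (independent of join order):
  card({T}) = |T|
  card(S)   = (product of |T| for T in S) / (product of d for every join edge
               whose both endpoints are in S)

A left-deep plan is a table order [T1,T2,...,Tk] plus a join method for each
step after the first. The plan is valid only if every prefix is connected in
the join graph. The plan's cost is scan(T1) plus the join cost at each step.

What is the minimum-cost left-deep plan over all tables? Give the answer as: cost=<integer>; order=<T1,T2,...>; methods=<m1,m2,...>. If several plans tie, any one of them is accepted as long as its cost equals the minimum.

cost=8780; order=B,C,D,A; methods=nl_idx,hash,hash

Selinger DP (subsets sized 1..n):
  {B}: scan cost=100, card=100
  {D}: scan cost=40, card=40
  {A}: scan cost=150, card=150
  {C}: scan cost=250, card=250
  {BD}: card=800; try (D,hash)→680, (B,merge)→1120, (D,merge)→1180, (B,hash)→1480, (B,nl)→4040, (D,nl)→4100; best=680 via (D,hash)
  {AB}: card=2500; try (B,hash)→1700, (A,merge)→2250, (B,merge)→2300, (A,hash)→2600, (A,nl_idx)→3400, (A,nl)→15100 …(+1); best=1700 via (B,hash)
  {BC}: card=500; try (C,nl_idx)→1400, (B,hash)→1900, (C,merge)→3150, (B,merge)→3300, (C,hash)→4200, (C,nl)→25100 …(+1); best=1400 via (C,nl_idx)
  {ABD}: card=20000; try (A,hash)→3880, (D,hash)→4680, (A,merge)→10830, (A,nl_idx)→27080, (D,merge)→34480, (D,nl)→101700 …(+1); best=3880 via (A,hash)
  {BCD}: card=4000; try (D,hash)→2380, (C,hash)→5480, (D,merge)→6680, (C,nl_idx)→11080, (C,merge)→11730, (D,nl)→21400 …(+1); best=2380 via (D,hash)
  {ABC}: card=12500; try (A,hash)→4300, (A,merge)→7750, (C,hash)→8200, (A,nl_idx)→17900, (C,nl_idx)→34200, (C,merge)→36450 …(+2); best=4300 via (A,hash)
  {ABCD}: card=100000; try (A,hash)→8780, (D,hash)→17280, (C,hash)→27880, (A,merge)→55730, (A,nl_idx)→134380, (D,merge)→192080 …(+5); best=8780 via (A,hash)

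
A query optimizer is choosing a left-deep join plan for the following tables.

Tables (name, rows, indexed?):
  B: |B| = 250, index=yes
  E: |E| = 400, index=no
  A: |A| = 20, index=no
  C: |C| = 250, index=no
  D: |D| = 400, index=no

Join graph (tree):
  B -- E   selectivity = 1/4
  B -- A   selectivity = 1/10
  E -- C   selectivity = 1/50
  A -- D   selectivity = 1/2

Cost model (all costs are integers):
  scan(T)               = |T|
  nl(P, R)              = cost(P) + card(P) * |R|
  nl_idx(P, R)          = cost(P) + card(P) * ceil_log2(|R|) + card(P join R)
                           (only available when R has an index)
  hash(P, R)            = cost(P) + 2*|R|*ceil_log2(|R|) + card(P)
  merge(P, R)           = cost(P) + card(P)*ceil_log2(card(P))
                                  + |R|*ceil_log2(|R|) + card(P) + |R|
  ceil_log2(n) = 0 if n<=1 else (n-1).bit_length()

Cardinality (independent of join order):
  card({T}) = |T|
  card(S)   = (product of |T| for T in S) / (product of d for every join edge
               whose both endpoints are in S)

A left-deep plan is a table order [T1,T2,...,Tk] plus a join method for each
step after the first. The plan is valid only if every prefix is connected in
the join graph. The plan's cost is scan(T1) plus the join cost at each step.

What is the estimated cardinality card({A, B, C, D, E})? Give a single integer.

50000000

Tables in S: A(20), B(250), C(250), D(400), E(400)
Edges inside S: B-E(d=4), B-A(d=10), E-C(d=50), A-D(d=2)
numerator = 20 * 250 * 250 * 400 * 400 = 200000000000
denominator = 4 * 10 * 50 * 2 = 4000
card(S) = 200000000000 / 4000 = 50000000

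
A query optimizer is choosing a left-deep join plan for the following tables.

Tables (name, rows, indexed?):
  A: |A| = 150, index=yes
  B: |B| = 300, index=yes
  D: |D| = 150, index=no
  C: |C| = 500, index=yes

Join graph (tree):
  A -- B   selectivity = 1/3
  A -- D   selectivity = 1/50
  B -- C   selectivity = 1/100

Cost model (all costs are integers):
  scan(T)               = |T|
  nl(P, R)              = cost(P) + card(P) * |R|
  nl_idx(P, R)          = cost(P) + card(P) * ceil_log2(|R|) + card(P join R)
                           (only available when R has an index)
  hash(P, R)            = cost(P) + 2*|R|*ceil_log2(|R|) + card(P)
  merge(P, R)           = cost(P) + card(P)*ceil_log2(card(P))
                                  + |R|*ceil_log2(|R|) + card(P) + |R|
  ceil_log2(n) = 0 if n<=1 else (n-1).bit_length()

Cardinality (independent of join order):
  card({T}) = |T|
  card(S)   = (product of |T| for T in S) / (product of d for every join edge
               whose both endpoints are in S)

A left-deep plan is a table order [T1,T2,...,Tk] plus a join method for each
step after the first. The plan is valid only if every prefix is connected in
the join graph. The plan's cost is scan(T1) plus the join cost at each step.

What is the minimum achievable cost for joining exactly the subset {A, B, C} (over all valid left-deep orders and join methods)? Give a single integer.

Selinger DP over subsets of {A,B,C}:
  {A}: scan cost=150, card=150
  {B}: scan cost=300, card=300
  {C}: scan cost=500, card=500
  {AB}: card=15000; try (A,hash)→3000, (B,merge)→4500, (A,merge)→4650, (B,hash)→5700, (B,nl_idx)→16500, (A,nl_idx)→17700 …(+2); best=3000 via (A,hash)
  {BC}: card=1500; try (C,nl_idx)→4500, (B,hash)→6400, (B,nl_idx)→6500, (C,merge)→8300, (B,merge)→8500, (C,hash)→9600 …(+2); best=4500 via (C,nl_idx)
  {ABC}: card=75000; try (A,hash)→8400, (A,merge)→23850, (C,hash)→27000, (A,nl_idx)→91500, (C,nl_idx)→213000, (A,nl)→229500 …(+2); best=8400 via (A,hash)

8400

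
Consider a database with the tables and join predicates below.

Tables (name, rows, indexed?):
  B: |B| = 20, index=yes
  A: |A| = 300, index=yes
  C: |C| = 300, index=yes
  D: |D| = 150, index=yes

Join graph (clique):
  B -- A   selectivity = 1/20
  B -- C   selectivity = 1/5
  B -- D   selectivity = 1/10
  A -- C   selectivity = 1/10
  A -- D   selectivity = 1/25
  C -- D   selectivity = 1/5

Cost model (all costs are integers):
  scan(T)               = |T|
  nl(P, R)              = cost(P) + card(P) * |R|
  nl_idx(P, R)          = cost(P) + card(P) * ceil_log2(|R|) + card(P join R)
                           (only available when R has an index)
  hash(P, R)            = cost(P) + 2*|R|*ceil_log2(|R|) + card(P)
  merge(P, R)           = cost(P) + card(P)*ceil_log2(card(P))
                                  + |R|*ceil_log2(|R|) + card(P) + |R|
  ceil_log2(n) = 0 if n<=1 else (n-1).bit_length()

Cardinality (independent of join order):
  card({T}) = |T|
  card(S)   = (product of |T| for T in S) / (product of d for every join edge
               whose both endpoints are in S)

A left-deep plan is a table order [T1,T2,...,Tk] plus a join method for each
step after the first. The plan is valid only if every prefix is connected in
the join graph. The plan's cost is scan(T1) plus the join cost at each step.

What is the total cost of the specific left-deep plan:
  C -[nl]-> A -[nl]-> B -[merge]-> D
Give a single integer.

step 1: scan C: cost=300, card=300
step 2: join A via nl
    card(P join A) = 300*300/(10) = 9000
    cost = 300 + 300*300 = 90300
step 3: join B via nl
    card(P join B) = 9000*20/(20*5) = 1800
    cost = 90300 + 9000*20 = 270300
step 4: join D via merge
    card(P join D) = 1800*150/(10*25*5) = 216
    cost = 270300 + 1800*11 + 150*8 + 1800 + 150 = 293250

293250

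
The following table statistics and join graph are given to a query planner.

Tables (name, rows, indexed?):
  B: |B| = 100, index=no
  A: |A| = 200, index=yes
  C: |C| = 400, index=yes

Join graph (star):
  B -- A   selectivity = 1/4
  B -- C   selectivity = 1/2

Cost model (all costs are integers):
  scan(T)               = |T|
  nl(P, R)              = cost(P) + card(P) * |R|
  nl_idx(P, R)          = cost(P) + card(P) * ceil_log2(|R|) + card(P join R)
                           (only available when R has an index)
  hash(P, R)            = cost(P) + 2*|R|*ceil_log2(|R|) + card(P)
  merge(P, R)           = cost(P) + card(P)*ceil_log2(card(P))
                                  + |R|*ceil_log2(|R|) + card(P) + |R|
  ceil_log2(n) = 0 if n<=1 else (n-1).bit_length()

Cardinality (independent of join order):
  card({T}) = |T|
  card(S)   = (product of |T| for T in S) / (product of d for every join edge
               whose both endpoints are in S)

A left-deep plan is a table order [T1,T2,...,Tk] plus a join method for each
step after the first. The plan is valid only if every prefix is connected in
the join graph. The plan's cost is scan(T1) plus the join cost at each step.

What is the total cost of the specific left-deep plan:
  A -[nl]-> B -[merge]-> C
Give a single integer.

step 1: scan A: cost=200, card=200
step 2: join B via nl
    card(P join B) = 200*100/(4) = 5000
    cost = 200 + 200*100 = 20200
step 3: join C via merge
    card(P join C) = 5000*400/(2) = 1000000
    cost = 20200 + 5000*13 + 400*9 + 5000 + 400 = 94200

94200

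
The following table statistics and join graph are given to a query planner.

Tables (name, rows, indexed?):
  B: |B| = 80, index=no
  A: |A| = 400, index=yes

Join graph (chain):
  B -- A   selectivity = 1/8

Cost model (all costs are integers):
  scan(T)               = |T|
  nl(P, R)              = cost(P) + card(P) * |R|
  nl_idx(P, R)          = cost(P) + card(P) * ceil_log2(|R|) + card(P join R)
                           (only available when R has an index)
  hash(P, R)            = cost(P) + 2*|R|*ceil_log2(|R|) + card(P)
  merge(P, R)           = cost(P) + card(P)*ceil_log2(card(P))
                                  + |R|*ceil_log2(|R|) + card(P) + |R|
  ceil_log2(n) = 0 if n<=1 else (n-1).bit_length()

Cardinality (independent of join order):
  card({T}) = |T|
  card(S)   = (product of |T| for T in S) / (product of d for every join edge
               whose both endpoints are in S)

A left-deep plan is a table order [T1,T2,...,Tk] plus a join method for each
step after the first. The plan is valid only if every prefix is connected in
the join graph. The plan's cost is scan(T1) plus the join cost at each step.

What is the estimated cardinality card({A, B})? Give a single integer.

Tables in S: A(400), B(80)
Edges inside S: B-A(d=8)
numerator = 400 * 80 = 32000
denominator = 8 = 8
card(S) = 32000 / 8 = 4000

4000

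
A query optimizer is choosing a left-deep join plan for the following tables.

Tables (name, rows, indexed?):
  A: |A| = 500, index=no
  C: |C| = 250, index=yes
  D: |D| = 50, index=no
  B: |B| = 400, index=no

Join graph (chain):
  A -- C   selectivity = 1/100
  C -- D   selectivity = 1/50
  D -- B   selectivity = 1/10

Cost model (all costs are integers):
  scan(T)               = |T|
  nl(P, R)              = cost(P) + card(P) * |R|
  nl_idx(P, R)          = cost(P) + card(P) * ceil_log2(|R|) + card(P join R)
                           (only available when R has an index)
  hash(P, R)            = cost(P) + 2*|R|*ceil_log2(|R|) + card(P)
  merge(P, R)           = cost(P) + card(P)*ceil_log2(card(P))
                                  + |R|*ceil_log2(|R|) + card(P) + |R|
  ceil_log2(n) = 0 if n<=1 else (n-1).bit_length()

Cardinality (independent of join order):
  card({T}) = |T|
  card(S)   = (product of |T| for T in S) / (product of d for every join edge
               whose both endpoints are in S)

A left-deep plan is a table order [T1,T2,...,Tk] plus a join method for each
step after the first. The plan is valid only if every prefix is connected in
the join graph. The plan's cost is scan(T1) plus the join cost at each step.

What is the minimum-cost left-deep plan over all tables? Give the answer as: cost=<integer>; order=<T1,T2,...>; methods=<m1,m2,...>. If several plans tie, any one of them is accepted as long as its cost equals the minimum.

cost=15300; order=A,C,D,B; methods=hash,hash,hash

Selinger DP (subsets sized 1..n):
  {A}: scan cost=500, card=500
  {C}: scan cost=250, card=250
  {D}: scan cost=50, card=50
  {B}: scan cost=400, card=400
  {AC}: card=1250; try (C,hash)→5000, (C,nl_idx)→5750, (A,merge)→7500, (C,merge)→7750, (A,hash)→9500, (A,nl)→125250 …(+1); best=5000 via (C,hash)
  {CD}: card=250; try (C,nl_idx)→700, (D,hash)→1100, (C,merge)→2650, (D,merge)→2850, (C,hash)→4100, (C,nl)→12550 …(+1); best=700 via (C,nl_idx)
  {BD}: card=2000; try (D,hash)→1400, (B,merge)→4400, (D,merge)→4750, (B,hash)→7300, (B,nl)→20050, (D,nl)→20400; best=1400 via (D,hash)
  {ACD}: card=1250; try (D,hash)→6850, (A,merge)→7950, (A,hash)→9950, (D,merge)→20350, (D,nl)→67500, (A,nl)→125700; best=6850 via (D,hash)
  {BCD}: card=10000; try (B,merge)→6950, (C,hash)→7400, (B,hash)→8150, (C,nl_idx)→27400, (C,merge)→27650, (B,nl)→100700 …(+1); best=6950 via (B,merge)
  {ABCD}: card=50000; try (B,hash)→15300, (B,merge)→25850, (A,hash)→25950, (A,merge)→161950, (B,nl)→506850, (A,nl)→5006950; best=15300 via (B,hash)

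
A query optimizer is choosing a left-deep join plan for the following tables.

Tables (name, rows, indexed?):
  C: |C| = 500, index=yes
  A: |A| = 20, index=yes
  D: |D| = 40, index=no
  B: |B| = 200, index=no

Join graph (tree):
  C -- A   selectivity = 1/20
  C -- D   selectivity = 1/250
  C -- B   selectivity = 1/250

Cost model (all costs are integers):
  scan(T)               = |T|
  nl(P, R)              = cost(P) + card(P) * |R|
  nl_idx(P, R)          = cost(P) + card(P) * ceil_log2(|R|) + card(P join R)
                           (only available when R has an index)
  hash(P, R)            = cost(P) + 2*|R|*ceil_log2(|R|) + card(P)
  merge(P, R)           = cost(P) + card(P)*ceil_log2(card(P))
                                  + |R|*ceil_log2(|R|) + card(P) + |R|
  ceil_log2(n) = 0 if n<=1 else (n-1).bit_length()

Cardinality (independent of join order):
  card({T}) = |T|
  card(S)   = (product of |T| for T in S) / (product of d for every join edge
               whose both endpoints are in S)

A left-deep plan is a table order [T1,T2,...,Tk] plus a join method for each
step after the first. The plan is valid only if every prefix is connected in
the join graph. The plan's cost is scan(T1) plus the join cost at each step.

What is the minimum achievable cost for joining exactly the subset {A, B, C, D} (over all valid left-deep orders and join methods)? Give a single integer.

Selinger DP over subsets of {A,B,C,D}:
  {C}: scan cost=500, card=500
  {A}: scan cost=20, card=20
  {D}: scan cost=40, card=40
  {B}: scan cost=200, card=200
  {AC}: card=500; try (C,nl_idx)→700, (A,hash)→1200, (A,nl_idx)→3500, (C,merge)→5140, (A,merge)→5620, (C,hash)→9040 …(+2); best=700 via (C,nl_idx)
  {CD}: card=80; try (C,nl_idx)→480, (D,hash)→1480, (C,merge)→5320, (D,merge)→5780, (C,hash)→9080, (C,nl)→20040 …(+1); best=480 via (C,nl_idx)
  {BC}: card=400; try (C,nl_idx)→2400, (B,hash)→4200, (C,merge)→7000, (B,merge)→7300, (C,hash)→9400, (C,nl)→100200 …(+1); best=2400 via (C,nl_idx)
  {ACD}: card=80; try (A,hash)→760, (A,nl_idx)→960, (A,merge)→1240, (D,hash)→1680, (A,nl)→2080, (D,merge)→5980 …(+1); best=760 via (A,hash)
  {ABC}: card=400; try (A,hash)→3000, (B,hash)→4400, (A,nl_idx)→4800, (A,merge)→6520, (B,merge)→7500, (A,nl)→10400 …(+1); best=3000 via (A,hash)
  {BCD}: card=64; try (B,merge)→2920, (D,hash)→3280, (B,hash)→3760, (D,merge)→6680, (B,nl)→16480, (D,nl)→18400; best=2920 via (B,merge)
  {ABCD}: card=64; try (A,hash)→3184, (B,merge)→3200, (A,nl_idx)→3304, (A,merge)→3488, (D,hash)→3880, (B,hash)→4040 …(+4); best=3184 via (A,hash)

3184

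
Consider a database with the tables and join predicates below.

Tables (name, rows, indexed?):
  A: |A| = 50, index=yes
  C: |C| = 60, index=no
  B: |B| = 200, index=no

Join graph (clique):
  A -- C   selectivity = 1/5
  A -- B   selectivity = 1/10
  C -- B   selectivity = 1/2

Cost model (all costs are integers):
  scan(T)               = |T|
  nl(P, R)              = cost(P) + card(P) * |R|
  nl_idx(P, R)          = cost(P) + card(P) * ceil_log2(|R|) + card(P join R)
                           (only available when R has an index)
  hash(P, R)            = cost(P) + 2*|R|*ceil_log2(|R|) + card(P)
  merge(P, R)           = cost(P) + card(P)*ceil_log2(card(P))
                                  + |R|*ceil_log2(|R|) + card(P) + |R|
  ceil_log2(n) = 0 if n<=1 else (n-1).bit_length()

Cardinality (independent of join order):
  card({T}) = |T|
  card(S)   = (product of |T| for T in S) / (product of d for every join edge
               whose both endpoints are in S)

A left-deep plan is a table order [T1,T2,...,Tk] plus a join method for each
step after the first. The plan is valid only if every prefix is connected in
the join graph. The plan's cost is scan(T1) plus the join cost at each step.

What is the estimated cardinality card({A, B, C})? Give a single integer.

6000

Tables in S: A(50), B(200), C(60)
Edges inside S: A-C(d=5), A-B(d=10), C-B(d=2)
numerator = 50 * 200 * 60 = 600000
denominator = 5 * 10 * 2 = 100
card(S) = 600000 / 100 = 6000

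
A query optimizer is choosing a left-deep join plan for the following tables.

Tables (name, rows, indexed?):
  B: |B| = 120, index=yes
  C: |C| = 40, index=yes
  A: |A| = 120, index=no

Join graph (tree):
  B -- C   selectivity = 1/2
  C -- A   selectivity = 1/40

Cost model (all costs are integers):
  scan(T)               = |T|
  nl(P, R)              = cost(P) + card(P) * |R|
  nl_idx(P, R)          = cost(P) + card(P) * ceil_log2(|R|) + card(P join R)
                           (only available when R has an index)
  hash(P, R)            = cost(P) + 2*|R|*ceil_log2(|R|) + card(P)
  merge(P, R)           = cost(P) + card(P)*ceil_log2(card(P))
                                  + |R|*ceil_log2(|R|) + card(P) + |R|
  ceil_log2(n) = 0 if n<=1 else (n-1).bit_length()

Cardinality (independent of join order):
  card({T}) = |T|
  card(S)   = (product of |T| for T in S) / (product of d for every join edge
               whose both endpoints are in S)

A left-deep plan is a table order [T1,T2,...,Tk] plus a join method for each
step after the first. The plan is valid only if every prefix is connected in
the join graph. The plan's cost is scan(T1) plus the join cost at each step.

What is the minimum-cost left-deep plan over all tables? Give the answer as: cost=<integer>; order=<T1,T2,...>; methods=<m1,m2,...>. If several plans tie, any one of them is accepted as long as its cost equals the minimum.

cost=2520; order=A,C,B; methods=hash,hash

Selinger DP (subsets sized 1..n):
  {B}: scan cost=120, card=120
  {C}: scan cost=40, card=40
  {A}: scan cost=120, card=120
  {BC}: card=2400; try (C,hash)→720, (B,merge)→1280, (C,merge)→1360, (B,hash)→1760, (B,nl_idx)→2720, (C,nl_idx)→3240 …(+2); best=720 via (C,hash)
  {AC}: card=120; try (C,hash)→720, (C,nl_idx)→960, (A,merge)→1280, (C,merge)→1360, (A,hash)→1760, (A,nl)→4840 …(+1); best=720 via (C,hash)
  {ABC}: card=7200; try (B,hash)→2520, (B,merge)→2640, (A,hash)→4800, (B,nl_idx)→8760, (B,nl)→15120, (A,merge)→32880 …(+1); best=2520 via (B,hash)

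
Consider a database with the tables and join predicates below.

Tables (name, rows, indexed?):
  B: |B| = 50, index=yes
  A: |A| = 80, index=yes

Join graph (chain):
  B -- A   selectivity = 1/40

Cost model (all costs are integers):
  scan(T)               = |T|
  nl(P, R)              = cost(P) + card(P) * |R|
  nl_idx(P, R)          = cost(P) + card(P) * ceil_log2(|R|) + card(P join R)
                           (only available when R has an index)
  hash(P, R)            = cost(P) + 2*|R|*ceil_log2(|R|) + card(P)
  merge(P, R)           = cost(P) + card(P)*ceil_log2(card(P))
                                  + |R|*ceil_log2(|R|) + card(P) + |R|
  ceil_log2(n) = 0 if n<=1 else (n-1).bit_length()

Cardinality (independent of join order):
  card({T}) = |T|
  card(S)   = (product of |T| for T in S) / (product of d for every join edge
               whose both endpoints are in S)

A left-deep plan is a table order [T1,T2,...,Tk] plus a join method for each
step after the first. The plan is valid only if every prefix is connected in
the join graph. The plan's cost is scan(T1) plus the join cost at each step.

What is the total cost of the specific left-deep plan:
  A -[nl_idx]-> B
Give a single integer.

660

step 1: scan A: cost=80, card=80
step 2: join B via nl_idx
    card(P join B) = 80*50/(40) = 100
    cost = 80 + 80*6 + 100 = 660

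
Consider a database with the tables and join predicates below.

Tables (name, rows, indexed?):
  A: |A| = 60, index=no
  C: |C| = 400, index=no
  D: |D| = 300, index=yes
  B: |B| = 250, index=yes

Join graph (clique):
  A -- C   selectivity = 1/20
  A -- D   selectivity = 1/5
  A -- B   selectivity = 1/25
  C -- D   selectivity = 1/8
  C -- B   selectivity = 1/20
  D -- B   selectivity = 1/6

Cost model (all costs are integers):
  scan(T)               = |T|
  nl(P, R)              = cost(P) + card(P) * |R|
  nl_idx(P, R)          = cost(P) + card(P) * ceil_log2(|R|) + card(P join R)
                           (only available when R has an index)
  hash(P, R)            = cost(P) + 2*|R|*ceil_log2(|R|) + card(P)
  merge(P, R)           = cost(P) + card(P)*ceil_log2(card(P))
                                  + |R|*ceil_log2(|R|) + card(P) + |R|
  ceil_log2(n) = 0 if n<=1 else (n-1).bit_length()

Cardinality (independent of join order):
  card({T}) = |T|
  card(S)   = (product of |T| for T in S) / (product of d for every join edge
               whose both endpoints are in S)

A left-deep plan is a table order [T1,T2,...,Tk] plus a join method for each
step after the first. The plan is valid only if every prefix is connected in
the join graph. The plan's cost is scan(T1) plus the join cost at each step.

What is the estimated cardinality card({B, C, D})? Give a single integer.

31250

Tables in S: B(250), C(400), D(300)
Edges inside S: C-D(d=8), C-B(d=20), D-B(d=6)
numerator = 250 * 400 * 300 = 30000000
denominator = 8 * 20 * 6 = 960
card(S) = 30000000 / 960 = 31250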